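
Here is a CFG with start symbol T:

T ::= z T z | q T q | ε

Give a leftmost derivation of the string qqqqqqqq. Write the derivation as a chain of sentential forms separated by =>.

T => qTq => qqTqq => qqqTqqq => qqqqTqqqq => qqqqqqqq

T => qTq   [T ::= q T q]
qTq => qqTqq   [T ::= q T q]
qqTqq => qqqTqqq   [T ::= q T q]
qqqTqqq => qqqqTqqqq   [T ::= q T q]
qqqqTqqqq => qqqqqqqq   [T ::= ε]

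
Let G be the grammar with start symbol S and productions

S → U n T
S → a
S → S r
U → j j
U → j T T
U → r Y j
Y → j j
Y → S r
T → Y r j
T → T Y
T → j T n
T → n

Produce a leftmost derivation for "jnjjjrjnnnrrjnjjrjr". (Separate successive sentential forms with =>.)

S => Sr => UnTr => jTTnTr => jnTnTr => jnYrjnTr => jnSrrjnTr => jnUnTrrjnTr => jnjTTnTrrjnTr => jnjYrjTnTrrjnTr => jnjjjrjTnTrrjnTr => jnjjjrjnnTrrjnTr => jnjjjrjnnnrrjnTr => jnjjjrjnnnrrjnYrjr => jnjjjrjnnnrrjnjjrjr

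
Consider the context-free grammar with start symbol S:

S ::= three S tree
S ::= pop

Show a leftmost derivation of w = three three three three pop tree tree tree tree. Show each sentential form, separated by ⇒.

S ⇒ three S tree ⇒ three three S tree tree ⇒ three three three S tree tree tree ⇒ three three three three S tree tree tree tree ⇒ three three three three pop tree tree tree tree

S ⇒ three S tree   [S ::= three S tree]
three S tree ⇒ three three S tree tree   [S ::= three S tree]
three three S tree tree ⇒ three three three S tree tree tree   [S ::= three S tree]
three three three S tree tree tree ⇒ three three three three S tree tree tree tree   [S ::= three S tree]
three three three three S tree tree tree tree ⇒ three three three three pop tree tree tree tree   [S ::= pop]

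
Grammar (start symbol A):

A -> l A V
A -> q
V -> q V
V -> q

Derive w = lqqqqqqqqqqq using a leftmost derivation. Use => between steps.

A => lAV => lqV => lqqV => lqqqV => lqqqqV => lqqqqqV => lqqqqqqV => lqqqqqqqV => lqqqqqqqqV => lqqqqqqqqqV => lqqqqqqqqqqV => lqqqqqqqqqqq

A => lAV   [A -> l A V]
lAV => lqV   [A -> q]
lqV => lqqV   [V -> q V]
lqqV => lqqqV   [V -> q V]
lqqqV => lqqqqV   [V -> q V]
lqqqqV => lqqqqqV   [V -> q V]
lqqqqqV => lqqqqqqV   [V -> q V]
lqqqqqqV => lqqqqqqqV   [V -> q V]
lqqqqqqqV => lqqqqqqqqV   [V -> q V]
lqqqqqqqqV => lqqqqqqqqqV   [V -> q V]
lqqqqqqqqqV => lqqqqqqqqqqV   [V -> q V]
lqqqqqqqqqqV => lqqqqqqqqqqq   [V -> q]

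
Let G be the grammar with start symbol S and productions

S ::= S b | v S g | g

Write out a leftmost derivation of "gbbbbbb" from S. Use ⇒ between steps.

S ⇒ Sb ⇒ Sbb ⇒ Sbbb ⇒ Sbbbb ⇒ Sbbbbb ⇒ Sbbbbbb ⇒ gbbbbbb

S ⇒ Sb   [S ::= S b]
Sb ⇒ Sbb   [S ::= S b]
Sbb ⇒ Sbbb   [S ::= S b]
Sbbb ⇒ Sbbbb   [S ::= S b]
Sbbbb ⇒ Sbbbbb   [S ::= S b]
Sbbbbb ⇒ Sbbbbbb   [S ::= S b]
Sbbbbbb ⇒ gbbbbbb   [S ::= g]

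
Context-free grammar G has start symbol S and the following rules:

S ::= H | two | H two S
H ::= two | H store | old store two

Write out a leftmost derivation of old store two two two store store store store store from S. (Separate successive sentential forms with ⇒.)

S ⇒ H two S ⇒ old store two two S ⇒ old store two two H ⇒ old store two two H store ⇒ old store two two H store store ⇒ old store two two H store store store ⇒ old store two two H store store store store ⇒ old store two two H store store store store store ⇒ old store two two two store store store store store

S ⇒ H two S   [S ::= H two S]
H two S ⇒ old store two two S   [H ::= old store two]
old store two two S ⇒ old store two two H   [S ::= H]
old store two two H ⇒ old store two two H store   [H ::= H store]
old store two two H store ⇒ old store two two H store store   [H ::= H store]
old store two two H store store ⇒ old store two two H store store store   [H ::= H store]
old store two two H store store store ⇒ old store two two H store store store store   [H ::= H store]
old store two two H store store store store ⇒ old store two two H store store store store store   [H ::= H store]
old store two two H store store store store store ⇒ old store two two two store store store store store   [H ::= two]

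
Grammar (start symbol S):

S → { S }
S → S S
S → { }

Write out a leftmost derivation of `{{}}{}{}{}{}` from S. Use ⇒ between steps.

S⇒SS⇒SSS⇒SSSS⇒SSSSS⇒{S}SSSS⇒{{}}SSSS⇒{{}}{}SSS⇒{{}}{}{}SS⇒{{}}{}{}{}S⇒{{}}{}{}{}{}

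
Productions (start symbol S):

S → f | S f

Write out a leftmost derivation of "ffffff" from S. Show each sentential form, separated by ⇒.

S ⇒ Sf   [S → S f]
Sf ⇒ Sff   [S → S f]
Sff ⇒ Sfff   [S → S f]
Sfff ⇒ Sffff   [S → S f]
Sffff ⇒ Sfffff   [S → S f]
Sfffff ⇒ ffffff   [S → f]

S ⇒ Sf ⇒ Sff ⇒ Sfff ⇒ Sffff ⇒ Sfffff ⇒ ffffff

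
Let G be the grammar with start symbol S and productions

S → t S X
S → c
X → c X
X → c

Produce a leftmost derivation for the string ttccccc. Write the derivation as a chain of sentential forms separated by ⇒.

S ⇒ tSX   [S → t S X]
tSX ⇒ ttSXX   [S → t S X]
ttSXX ⇒ ttcXX   [S → c]
ttcXX ⇒ ttccXX   [X → c X]
ttccXX ⇒ ttcccXX   [X → c X]
ttcccXX ⇒ ttccccX   [X → c]
ttccccX ⇒ ttccccc   [X → c]

S⇒tSX⇒ttSXX⇒ttcXX⇒ttccXX⇒ttcccXX⇒ttccccX⇒ttccccc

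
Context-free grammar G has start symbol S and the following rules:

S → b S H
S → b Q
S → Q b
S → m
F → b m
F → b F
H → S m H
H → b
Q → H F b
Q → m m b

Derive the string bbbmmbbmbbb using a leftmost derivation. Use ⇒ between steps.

S⇒bSH⇒bbSHH⇒bbbQHH⇒bbbHFbHH⇒bbbSmHFbHH⇒bbbmmHFbHH⇒bbbmmbFbHH⇒bbbmmbbmbHH⇒bbbmmbbmbbH⇒bbbmmbbmbbb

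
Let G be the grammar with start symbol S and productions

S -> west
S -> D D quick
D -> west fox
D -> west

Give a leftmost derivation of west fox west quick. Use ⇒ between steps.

S ⇒ D D quick   [S -> D D quick]
D D quick ⇒ west fox D quick   [D -> west fox]
west fox D quick ⇒ west fox west quick   [D -> west]

S ⇒ D D quick ⇒ west fox D quick ⇒ west fox west quick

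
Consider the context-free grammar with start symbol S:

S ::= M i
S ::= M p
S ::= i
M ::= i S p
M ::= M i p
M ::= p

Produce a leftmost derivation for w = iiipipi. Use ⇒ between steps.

S ⇒ Mi   [S ::= M i]
Mi ⇒ iSpi   [M ::= i S p]
iSpi ⇒ iMipi   [S ::= M i]
iMipi ⇒ iiSpipi   [M ::= i S p]
iiSpipi ⇒ iiipipi   [S ::= i]

S ⇒ Mi ⇒ iSpi ⇒ iMipi ⇒ iiSpipi ⇒ iiipipi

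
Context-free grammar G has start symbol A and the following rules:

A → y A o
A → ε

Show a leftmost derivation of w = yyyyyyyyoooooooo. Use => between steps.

A => yAo => yyAoo => yyyAooo => yyyyAoooo => yyyyyAooooo => yyyyyyAoooooo => yyyyyyyAooooooo => yyyyyyyyAoooooooo => yyyyyyyyoooooooo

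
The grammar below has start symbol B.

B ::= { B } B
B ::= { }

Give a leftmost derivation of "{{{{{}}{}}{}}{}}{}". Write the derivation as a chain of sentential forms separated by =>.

B=>{B}B=>{{B}B}B=>{{{B}B}B}B=>{{{{B}B}B}B}B=>{{{{{}}B}B}B}B=>{{{{{}}{}}B}B}B=>{{{{{}}{}}{}}B}B=>{{{{{}}{}}{}}{}}B=>{{{{{}}{}}{}}{}}{}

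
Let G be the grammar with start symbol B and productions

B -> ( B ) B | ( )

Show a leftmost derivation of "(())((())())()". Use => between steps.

B => (B)B => (())B => (())(B)B => (())((B)B)B => (())((())B)B => (())((())())B => (())((())())()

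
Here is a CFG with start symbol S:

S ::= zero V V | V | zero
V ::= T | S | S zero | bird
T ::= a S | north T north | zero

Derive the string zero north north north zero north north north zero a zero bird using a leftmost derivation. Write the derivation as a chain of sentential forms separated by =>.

S => zero V V   [S ::= zero V V]
zero V V => zero T V   [V ::= T]
zero T V => zero north T north V   [T ::= north T north]
zero north T north V => zero north north T north north V   [T ::= north T north]
zero north north T north north V => zero north north north T north north north V   [T ::= north T north]
zero north north north T north north north V => zero north north north zero north north north V   [T ::= zero]
zero north north north zero north north north V => zero north north north zero north north north S   [V ::= S]
zero north north north zero north north north S => zero north north north zero north north north zero V V   [S ::= zero V V]
zero north north north zero north north north zero V V => zero north north north zero north north north zero T V   [V ::= T]
zero north north north zero north north north zero T V => zero north north north zero north north north zero a S V   [T ::= a S]
zero north north north zero north north north zero a S V => zero north north north zero north north north zero a zero V   [S ::= zero]
zero north north north zero north north north zero a zero V => zero north north north zero north north north zero a zero bird   [V ::= bird]

S => zero V V => zero T V => zero north T north V => zero north north T north north V => zero north north north T north north north V => zero north north north zero north north north V => zero north north north zero north north north S => zero north north north zero north north north zero V V => zero north north north zero north north north zero T V => zero north north north zero north north north zero a S V => zero north north north zero north north north zero a zero V => zero north north north zero north north north zero a zero bird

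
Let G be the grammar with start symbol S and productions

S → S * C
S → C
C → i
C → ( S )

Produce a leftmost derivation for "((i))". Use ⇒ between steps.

S⇒C⇒(S)⇒(C)⇒((S))⇒((C))⇒((i))

S ⇒ C   [S → C]
C ⇒ (S)   [C → ( S )]
(S) ⇒ (C)   [S → C]
(C) ⇒ ((S))   [C → ( S )]
((S)) ⇒ ((C))   [S → C]
((C)) ⇒ ((i))   [C → i]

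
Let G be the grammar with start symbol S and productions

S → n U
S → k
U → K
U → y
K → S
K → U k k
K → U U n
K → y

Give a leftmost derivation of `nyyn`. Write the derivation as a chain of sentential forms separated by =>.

S=>nU=>nK=>nUUn=>nKUn=>nyUn=>nyKn=>nyyn

S => nU   [S → n U]
nU => nK   [U → K]
nK => nUUn   [K → U U n]
nUUn => nKUn   [U → K]
nKUn => nyUn   [K → y]
nyUn => nyKn   [U → K]
nyKn => nyyn   [K → y]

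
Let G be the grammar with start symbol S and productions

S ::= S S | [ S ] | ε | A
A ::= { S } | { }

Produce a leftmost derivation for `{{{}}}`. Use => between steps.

S => A => {S} => {A} => {{S}} => {{SS}} => {{AS}} => {{{S}S}} => {{{}S}} => {{{}}}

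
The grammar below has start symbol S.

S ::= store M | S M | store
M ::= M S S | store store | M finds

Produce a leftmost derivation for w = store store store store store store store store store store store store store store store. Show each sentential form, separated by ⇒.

S ⇒ S M ⇒ S M M ⇒ S M M M ⇒ S M M M M ⇒ S M M M M M ⇒ S M M M M M M ⇒ store M M M M M M M ⇒ store store store M M M M M M ⇒ store store store store store M M M M M ⇒ store store store store store store store M M M M ⇒ store store store store store store store store store M M M ⇒ store store store store store store store store store store store M M ⇒ store store store store store store store store store store store store store M ⇒ store store store store store store store store store store store store store store store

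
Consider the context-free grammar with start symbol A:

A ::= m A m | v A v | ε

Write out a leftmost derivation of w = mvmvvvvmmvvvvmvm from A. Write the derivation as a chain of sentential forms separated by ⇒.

A ⇒ mAm   [A ::= m A m]
mAm ⇒ mvAvm   [A ::= v A v]
mvAvm ⇒ mvmAmvm   [A ::= m A m]
mvmAmvm ⇒ mvmvAvmvm   [A ::= v A v]
mvmvAvmvm ⇒ mvmvvAvvmvm   [A ::= v A v]
mvmvvAvvmvm ⇒ mvmvvvAvvvmvm   [A ::= v A v]
mvmvvvAvvvmvm ⇒ mvmvvvvAvvvvmvm   [A ::= v A v]
mvmvvvvAvvvvmvm ⇒ mvmvvvvmAmvvvvmvm   [A ::= m A m]
mvmvvvvmAmvvvvmvm ⇒ mvmvvvvmmvvvvmvm   [A ::= ε]

A ⇒ mAm ⇒ mvAvm ⇒ mvmAmvm ⇒ mvmvAvmvm ⇒ mvmvvAvvmvm ⇒ mvmvvvAvvvmvm ⇒ mvmvvvvAvvvvmvm ⇒ mvmvvvvmAmvvvvmvm ⇒ mvmvvvvmmvvvvmvm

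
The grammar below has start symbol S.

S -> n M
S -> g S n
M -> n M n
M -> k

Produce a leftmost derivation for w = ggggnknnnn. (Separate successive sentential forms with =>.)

S => gSn   [S -> g S n]
gSn => ggSnn   [S -> g S n]
ggSnn => gggSnnn   [S -> g S n]
gggSnnn => ggggSnnnn   [S -> g S n]
ggggSnnnn => ggggnMnnnn   [S -> n M]
ggggnMnnnn => ggggnknnnn   [M -> k]

S => gSn => ggSnn => gggSnnn => ggggSnnnn => ggggnMnnnn => ggggnknnnn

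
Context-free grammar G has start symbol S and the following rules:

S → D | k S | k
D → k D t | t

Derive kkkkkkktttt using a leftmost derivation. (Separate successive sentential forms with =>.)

S=>kS=>kkS=>kkkS=>kkkkS=>kkkkD=>kkkkkDt=>kkkkkkDtt=>kkkkkkkDttt=>kkkkkkktttt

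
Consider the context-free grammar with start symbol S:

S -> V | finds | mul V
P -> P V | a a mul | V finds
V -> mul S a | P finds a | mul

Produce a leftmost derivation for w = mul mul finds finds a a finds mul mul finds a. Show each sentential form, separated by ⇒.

S ⇒ V   [S -> V]
V ⇒ P finds a   [V -> P finds a]
P finds a ⇒ P V finds a   [P -> P V]
P V finds a ⇒ P V V finds a   [P -> P V]
P V V finds a ⇒ V finds V V finds a   [P -> V finds]
V finds V V finds a ⇒ mul S a finds V V finds a   [V -> mul S a]
mul S a finds V V finds a ⇒ mul V a finds V V finds a   [S -> V]
mul V a finds V V finds a ⇒ mul P finds a a finds V V finds a   [V -> P finds a]
mul P finds a a finds V V finds a ⇒ mul V finds finds a a finds V V finds a   [P -> V finds]
mul V finds finds a a finds V V finds a ⇒ mul mul finds finds a a finds V V finds a   [V -> mul]
mul mul finds finds a a finds V V finds a ⇒ mul mul finds finds a a finds mul V finds a   [V -> mul]
mul mul finds finds a a finds mul V finds a ⇒ mul mul finds finds a a finds mul mul finds a   [V -> mul]

S ⇒ V ⇒ P finds a ⇒ P V finds a ⇒ P V V finds a ⇒ V finds V V finds a ⇒ mul S a finds V V finds a ⇒ mul V a finds V V finds a ⇒ mul P finds a a finds V V finds a ⇒ mul V finds finds a a finds V V finds a ⇒ mul mul finds finds a a finds V V finds a ⇒ mul mul finds finds a a finds mul V finds a ⇒ mul mul finds finds a a finds mul mul finds a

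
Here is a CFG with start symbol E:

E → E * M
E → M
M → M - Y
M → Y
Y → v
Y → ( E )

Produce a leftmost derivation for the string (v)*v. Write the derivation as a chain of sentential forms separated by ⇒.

E ⇒ E*M ⇒ M*M ⇒ Y*M ⇒ (E)*M ⇒ (M)*M ⇒ (Y)*M ⇒ (v)*M ⇒ (v)*Y ⇒ (v)*v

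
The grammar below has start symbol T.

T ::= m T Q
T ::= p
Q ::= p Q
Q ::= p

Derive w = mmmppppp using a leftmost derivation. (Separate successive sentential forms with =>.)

T => mTQ   [T ::= m T Q]
mTQ => mmTQQ   [T ::= m T Q]
mmTQQ => mmmTQQQ   [T ::= m T Q]
mmmTQQQ => mmmpQQQ   [T ::= p]
mmmpQQQ => mmmppQQ   [Q ::= p]
mmmppQQ => mmmpppQ   [Q ::= p]
mmmpppQ => mmmppppQ   [Q ::= p Q]
mmmppppQ => mmmppppp   [Q ::= p]

T => mTQ => mmTQQ => mmmTQQQ => mmmpQQQ => mmmppQQ => mmmpppQ => mmmppppQ => mmmppppp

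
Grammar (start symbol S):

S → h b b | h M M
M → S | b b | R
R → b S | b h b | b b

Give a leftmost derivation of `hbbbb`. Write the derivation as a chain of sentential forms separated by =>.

S => hMM => hbbM => hbbbb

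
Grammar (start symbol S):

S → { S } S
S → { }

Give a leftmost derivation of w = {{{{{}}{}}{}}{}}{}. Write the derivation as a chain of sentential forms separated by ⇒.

S⇒{S}S⇒{{S}S}S⇒{{{S}S}S}S⇒{{{{S}S}S}S}S⇒{{{{{}}S}S}S}S⇒{{{{{}}{}}S}S}S⇒{{{{{}}{}}{}}S}S⇒{{{{{}}{}}{}}{}}S⇒{{{{{}}{}}{}}{}}{}

S ⇒ {S}S   [S → { S } S]
{S}S ⇒ {{S}S}S   [S → { S } S]
{{S}S}S ⇒ {{{S}S}S}S   [S → { S } S]
{{{S}S}S}S ⇒ {{{{S}S}S}S}S   [S → { S } S]
{{{{S}S}S}S}S ⇒ {{{{{}}S}S}S}S   [S → { }]
{{{{{}}S}S}S}S ⇒ {{{{{}}{}}S}S}S   [S → { }]
{{{{{}}{}}S}S}S ⇒ {{{{{}}{}}{}}S}S   [S → { }]
{{{{{}}{}}{}}S}S ⇒ {{{{{}}{}}{}}{}}S   [S → { }]
{{{{{}}{}}{}}{}}S ⇒ {{{{{}}{}}{}}{}}{}   [S → { }]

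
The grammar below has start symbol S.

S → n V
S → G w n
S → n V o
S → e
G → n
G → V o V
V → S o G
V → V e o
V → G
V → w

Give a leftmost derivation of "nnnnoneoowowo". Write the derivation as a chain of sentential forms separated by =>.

S => nVo => nSoGo => nnVoGo => nnVeooGo => nnSoGeooGo => nnnVoGeooGo => nnnGoGeooGo => nnnnoGeooGo => nnnnoneooGo => nnnnoneooVoVo => nnnnoneoowoVo => nnnnoneoowowo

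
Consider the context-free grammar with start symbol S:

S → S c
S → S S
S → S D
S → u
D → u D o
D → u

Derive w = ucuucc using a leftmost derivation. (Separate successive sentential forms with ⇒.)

S ⇒ SS ⇒ ScS ⇒ ucS ⇒ ucSc ⇒ ucSSc ⇒ ucuSc ⇒ ucuScc ⇒ ucuucc

S ⇒ SS   [S → S S]
SS ⇒ ScS   [S → S c]
ScS ⇒ ucS   [S → u]
ucS ⇒ ucSc   [S → S c]
ucSc ⇒ ucSSc   [S → S S]
ucSSc ⇒ ucuSc   [S → u]
ucuSc ⇒ ucuScc   [S → S c]
ucuScc ⇒ ucuucc   [S → u]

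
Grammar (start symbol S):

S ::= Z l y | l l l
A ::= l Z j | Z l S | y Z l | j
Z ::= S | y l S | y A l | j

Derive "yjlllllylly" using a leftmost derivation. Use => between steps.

S => Zly   [S ::= Z l y]
Zly => yAlly   [Z ::= y A l]
yAlly => yZlSlly   [A ::= Z l S]
yZlSlly => yjlSlly   [Z ::= j]
yjlSlly => yjlZlylly   [S ::= Z l y]
yjlZlylly => yjlSlylly   [Z ::= S]
yjlSlylly => yjlllllylly   [S ::= l l l]

S => Zly => yAlly => yZlSlly => yjlSlly => yjlZlylly => yjlSlylly => yjlllllylly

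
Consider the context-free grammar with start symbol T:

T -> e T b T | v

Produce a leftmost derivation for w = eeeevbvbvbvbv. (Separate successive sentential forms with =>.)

T => eTbT => eeTbTbT => eeeTbTbTbT => eeeeTbTbTbTbT => eeeevbTbTbTbT => eeeevbvbTbTbT => eeeevbvbvbTbT => eeeevbvbvbvbT => eeeevbvbvbvbv

T => eTbT   [T -> e T b T]
eTbT => eeTbTbT   [T -> e T b T]
eeTbTbT => eeeTbTbTbT   [T -> e T b T]
eeeTbTbTbT => eeeeTbTbTbTbT   [T -> e T b T]
eeeeTbTbTbTbT => eeeevbTbTbTbT   [T -> v]
eeeevbTbTbTbT => eeeevbvbTbTbT   [T -> v]
eeeevbvbTbTbT => eeeevbvbvbTbT   [T -> v]
eeeevbvbvbTbT => eeeevbvbvbvbT   [T -> v]
eeeevbvbvbvbT => eeeevbvbvbvbv   [T -> v]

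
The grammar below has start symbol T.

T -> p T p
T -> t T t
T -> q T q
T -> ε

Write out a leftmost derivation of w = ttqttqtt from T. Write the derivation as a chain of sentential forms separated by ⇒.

T ⇒ tTt ⇒ ttTtt ⇒ ttqTqtt ⇒ ttqtTtqtt ⇒ ttqttqtt

T ⇒ tTt   [T -> t T t]
tTt ⇒ ttTtt   [T -> t T t]
ttTtt ⇒ ttqTqtt   [T -> q T q]
ttqTqtt ⇒ ttqtTtqtt   [T -> t T t]
ttqtTtqtt ⇒ ttqttqtt   [T -> ε]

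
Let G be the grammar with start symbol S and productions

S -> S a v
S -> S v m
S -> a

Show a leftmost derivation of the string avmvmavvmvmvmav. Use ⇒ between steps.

S⇒Sav⇒Svmav⇒Svmvmav⇒Svmvmvmav⇒Savvmvmvmav⇒Svmavvmvmvmav⇒Svmvmavvmvmvmav⇒avmvmavvmvmvmav

S ⇒ Sav   [S -> S a v]
Sav ⇒ Svmav   [S -> S v m]
Svmav ⇒ Svmvmav   [S -> S v m]
Svmvmav ⇒ Svmvmvmav   [S -> S v m]
Svmvmvmav ⇒ Savvmvmvmav   [S -> S a v]
Savvmvmvmav ⇒ Svmavvmvmvmav   [S -> S v m]
Svmavvmvmvmav ⇒ Svmvmavvmvmvmav   [S -> S v m]
Svmvmavvmvmvmav ⇒ avmvmavvmvmvmav   [S -> a]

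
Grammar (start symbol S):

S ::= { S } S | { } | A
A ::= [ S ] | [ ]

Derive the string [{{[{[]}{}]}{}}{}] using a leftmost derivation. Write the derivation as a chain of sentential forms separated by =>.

S => A   [S ::= A]
A => [S]   [A ::= [ S ]]
[S] => [{S}S]   [S ::= { S } S]
[{S}S] => [{{S}S}S]   [S ::= { S } S]
[{{S}S}S] => [{{A}S}S]   [S ::= A]
[{{A}S}S] => [{{[S]}S}S]   [A ::= [ S ]]
[{{[S]}S}S] => [{{[{S}S]}S}S]   [S ::= { S } S]
[{{[{S}S]}S}S] => [{{[{A}S]}S}S]   [S ::= A]
[{{[{A}S]}S}S] => [{{[{[]}S]}S}S]   [A ::= [ ]]
[{{[{[]}S]}S}S] => [{{[{[]}{}]}S}S]   [S ::= { }]
[{{[{[]}{}]}S}S] => [{{[{[]}{}]}{}}S]   [S ::= { }]
[{{[{[]}{}]}{}}S] => [{{[{[]}{}]}{}}{}]   [S ::= { }]

S => A => [S] => [{S}S] => [{{S}S}S] => [{{A}S}S] => [{{[S]}S}S] => [{{[{S}S]}S}S] => [{{[{A}S]}S}S] => [{{[{[]}S]}S}S] => [{{[{[]}{}]}S}S] => [{{[{[]}{}]}{}}S] => [{{[{[]}{}]}{}}{}]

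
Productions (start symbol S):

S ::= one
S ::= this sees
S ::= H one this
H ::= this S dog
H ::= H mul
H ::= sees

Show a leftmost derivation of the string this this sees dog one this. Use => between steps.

S => H one this => this S dog one this => this this sees dog one this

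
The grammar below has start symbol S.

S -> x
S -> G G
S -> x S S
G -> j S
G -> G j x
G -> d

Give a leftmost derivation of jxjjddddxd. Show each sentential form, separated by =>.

S => GG => jSG => jxSSG => jxGGSG => jxjSGSG => jxjGGGSG => jxjjSGGSG => jxjjGGGGSG => jxjjdGGGSG => jxjjddGGSG => jxjjdddGSG => jxjjddddSG => jxjjddddxG => jxjjddddxd

S => GG   [S -> G G]
GG => jSG   [G -> j S]
jSG => jxSSG   [S -> x S S]
jxSSG => jxGGSG   [S -> G G]
jxGGSG => jxjSGSG   [G -> j S]
jxjSGSG => jxjGGGSG   [S -> G G]
jxjGGGSG => jxjjSGGSG   [G -> j S]
jxjjSGGSG => jxjjGGGGSG   [S -> G G]
jxjjGGGGSG => jxjjdGGGSG   [G -> d]
jxjjdGGGSG => jxjjddGGSG   [G -> d]
jxjjddGGSG => jxjjdddGSG   [G -> d]
jxjjdddGSG => jxjjddddSG   [G -> d]
jxjjddddSG => jxjjddddxG   [S -> x]
jxjjddddxG => jxjjddddxd   [G -> d]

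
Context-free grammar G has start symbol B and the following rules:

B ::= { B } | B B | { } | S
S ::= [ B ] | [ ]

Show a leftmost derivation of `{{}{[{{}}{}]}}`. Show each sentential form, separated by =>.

B => {B}   [B ::= { B }]
{B} => {BB}   [B ::= B B]
{BB} => {{}B}   [B ::= { }]
{{}B} => {{}{B}}   [B ::= { B }]
{{}{B}} => {{}{S}}   [B ::= S]
{{}{S}} => {{}{[B]}}   [S ::= [ B ]]
{{}{[B]}} => {{}{[BB]}}   [B ::= B B]
{{}{[BB]}} => {{}{[{B}B]}}   [B ::= { B }]
{{}{[{B}B]}} => {{}{[{{}}B]}}   [B ::= { }]
{{}{[{{}}B]}} => {{}{[{{}}{}]}}   [B ::= { }]

B=>{B}=>{BB}=>{{}B}=>{{}{B}}=>{{}{S}}=>{{}{[B]}}=>{{}{[BB]}}=>{{}{[{B}B]}}=>{{}{[{{}}B]}}=>{{}{[{{}}{}]}}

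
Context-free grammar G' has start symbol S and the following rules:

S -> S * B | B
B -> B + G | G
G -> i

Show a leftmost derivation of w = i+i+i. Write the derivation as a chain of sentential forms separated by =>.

S=>B=>B+G=>B+G+G=>G+G+G=>i+G+G=>i+i+G=>i+i+i

S => B   [S -> B]
B => B+G   [B -> B + G]
B+G => B+G+G   [B -> B + G]
B+G+G => G+G+G   [B -> G]
G+G+G => i+G+G   [G -> i]
i+G+G => i+i+G   [G -> i]
i+i+G => i+i+i   [G -> i]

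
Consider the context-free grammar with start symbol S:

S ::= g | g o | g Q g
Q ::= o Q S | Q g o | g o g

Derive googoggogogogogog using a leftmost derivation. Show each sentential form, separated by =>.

S => gQg   [S ::= g Q g]
gQg => goQSg   [Q ::= o Q S]
goQSg => goQgoSg   [Q ::= Q g o]
goQgoSg => goQgogoSg   [Q ::= Q g o]
goQgogoSg => gooQSgogoSg   [Q ::= o Q S]
gooQSgogoSg => gooQgoSgogoSg   [Q ::= Q g o]
gooQgoSgogoSg => googoggoSgogoSg   [Q ::= g o g]
googoggoSgogoSg => googoggogogogoSg   [S ::= g o]
googoggogogogoSg => googoggogogogogog   [S ::= g o]

S=>gQg=>goQSg=>goQgoSg=>goQgogoSg=>gooQSgogoSg=>gooQgoSgogoSg=>googoggoSgogoSg=>googoggogogogoSg=>googoggogogogogog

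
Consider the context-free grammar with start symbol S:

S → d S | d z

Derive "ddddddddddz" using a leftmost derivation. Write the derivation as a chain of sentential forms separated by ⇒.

S ⇒ dS ⇒ ddS ⇒ dddS ⇒ ddddS ⇒ dddddS ⇒ ddddddS ⇒ dddddddS ⇒ ddddddddS ⇒ dddddddddS ⇒ ddddddddddz

S ⇒ dS   [S → d S]
dS ⇒ ddS   [S → d S]
ddS ⇒ dddS   [S → d S]
dddS ⇒ ddddS   [S → d S]
ddddS ⇒ dddddS   [S → d S]
dddddS ⇒ ddddddS   [S → d S]
ddddddS ⇒ dddddddS   [S → d S]
dddddddS ⇒ ddddddddS   [S → d S]
ddddddddS ⇒ dddddddddS   [S → d S]
dddddddddS ⇒ ddddddddddz   [S → d z]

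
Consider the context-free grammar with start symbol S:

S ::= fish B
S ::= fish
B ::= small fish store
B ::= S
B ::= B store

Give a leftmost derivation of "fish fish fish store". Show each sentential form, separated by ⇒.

S ⇒ fish B ⇒ fish B store ⇒ fish S store ⇒ fish fish B store ⇒ fish fish S store ⇒ fish fish fish store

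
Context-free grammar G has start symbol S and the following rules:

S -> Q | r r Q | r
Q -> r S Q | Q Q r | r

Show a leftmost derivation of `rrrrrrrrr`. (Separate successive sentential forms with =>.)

S=>Q=>QQr=>QQrQr=>QQrQrQr=>rSQQrQrQr=>rrQQrQrQr=>rrrQrQrQr=>rrrrrQrQr=>rrrrrrrQr=>rrrrrrrrr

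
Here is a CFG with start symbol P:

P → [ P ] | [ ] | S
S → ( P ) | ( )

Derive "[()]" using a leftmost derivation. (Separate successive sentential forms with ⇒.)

P ⇒ [P] ⇒ [S] ⇒ [()]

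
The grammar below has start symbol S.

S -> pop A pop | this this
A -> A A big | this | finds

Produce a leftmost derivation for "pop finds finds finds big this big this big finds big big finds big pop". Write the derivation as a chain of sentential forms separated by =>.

S => pop A pop => pop A A big pop => pop A A big A big pop => pop finds A big A big pop => pop finds A A big big A big pop => pop finds A A big A big big A big pop => pop finds A A big A big A big big A big pop => pop finds A A big A big A big A big big A big pop => pop finds finds A big A big A big A big big A big pop => pop finds finds finds big A big A big A big big A big pop => pop finds finds finds big this big A big A big big A big pop => pop finds finds finds big this big this big A big big A big pop => pop finds finds finds big this big this big finds big big A big pop => pop finds finds finds big this big this big finds big big finds big pop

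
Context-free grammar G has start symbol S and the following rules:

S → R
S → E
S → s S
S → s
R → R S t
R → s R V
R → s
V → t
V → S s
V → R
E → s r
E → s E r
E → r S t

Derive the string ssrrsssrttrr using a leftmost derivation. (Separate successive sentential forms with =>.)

S => E => sEr => ssErr => ssrStrr => ssrEtrr => ssrrSttrr => ssrrsSttrr => ssrrssSttrr => ssrrssEttrr => ssrrsssrttrr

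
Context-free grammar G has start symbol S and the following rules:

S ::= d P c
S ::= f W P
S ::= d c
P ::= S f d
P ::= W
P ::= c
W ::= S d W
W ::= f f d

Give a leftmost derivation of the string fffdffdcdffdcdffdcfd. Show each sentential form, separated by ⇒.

S⇒fWP⇒fffdP⇒fffdSfd⇒fffdfWPfd⇒fffdfSdWPfd⇒fffdffWPdWPfd⇒fffdffSdWPdWPfd⇒fffdffdcdWPdWPfd⇒fffdffdcdffdPdWPfd⇒fffdffdcdffdcdWPfd⇒fffdffdcdffdcdffdPfd⇒fffdffdcdffdcdffdcfd

S ⇒ fWP   [S ::= f W P]
fWP ⇒ fffdP   [W ::= f f d]
fffdP ⇒ fffdSfd   [P ::= S f d]
fffdSfd ⇒ fffdfWPfd   [S ::= f W P]
fffdfWPfd ⇒ fffdfSdWPfd   [W ::= S d W]
fffdfSdWPfd ⇒ fffdffWPdWPfd   [S ::= f W P]
fffdffWPdWPfd ⇒ fffdffSdWPdWPfd   [W ::= S d W]
fffdffSdWPdWPfd ⇒ fffdffdcdWPdWPfd   [S ::= d c]
fffdffdcdWPdWPfd ⇒ fffdffdcdffdPdWPfd   [W ::= f f d]
fffdffdcdffdPdWPfd ⇒ fffdffdcdffdcdWPfd   [P ::= c]
fffdffdcdffdcdWPfd ⇒ fffdffdcdffdcdffdPfd   [W ::= f f d]
fffdffdcdffdcdffdPfd ⇒ fffdffdcdffdcdffdcfd   [P ::= c]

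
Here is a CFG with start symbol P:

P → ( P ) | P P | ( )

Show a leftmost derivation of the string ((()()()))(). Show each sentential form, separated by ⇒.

P ⇒ PP ⇒ (P)P ⇒ ((P))P ⇒ ((PP))P ⇒ ((()P))P ⇒ ((()PP))P ⇒ ((()()P))P ⇒ ((()()()))P ⇒ ((()()()))()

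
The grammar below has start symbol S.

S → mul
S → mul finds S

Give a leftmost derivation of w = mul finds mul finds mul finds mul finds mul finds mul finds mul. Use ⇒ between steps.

S ⇒ mul finds S   [S → mul finds S]
mul finds S ⇒ mul finds mul finds S   [S → mul finds S]
mul finds mul finds S ⇒ mul finds mul finds mul finds S   [S → mul finds S]
mul finds mul finds mul finds S ⇒ mul finds mul finds mul finds mul finds S   [S → mul finds S]
mul finds mul finds mul finds mul finds S ⇒ mul finds mul finds mul finds mul finds mul finds S   [S → mul finds S]
mul finds mul finds mul finds mul finds mul finds S ⇒ mul finds mul finds mul finds mul finds mul finds mul finds S   [S → mul finds S]
mul finds mul finds mul finds mul finds mul finds mul finds S ⇒ mul finds mul finds mul finds mul finds mul finds mul finds mul   [S → mul]

S ⇒ mul finds S ⇒ mul finds mul finds S ⇒ mul finds mul finds mul finds S ⇒ mul finds mul finds mul finds mul finds S ⇒ mul finds mul finds mul finds mul finds mul finds S ⇒ mul finds mul finds mul finds mul finds mul finds mul finds S ⇒ mul finds mul finds mul finds mul finds mul finds mul finds mul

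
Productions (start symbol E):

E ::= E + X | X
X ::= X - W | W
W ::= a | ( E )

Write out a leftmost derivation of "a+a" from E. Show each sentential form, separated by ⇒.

E ⇒ E+X   [E ::= E + X]
E+X ⇒ X+X   [E ::= X]
X+X ⇒ W+X   [X ::= W]
W+X ⇒ a+X   [W ::= a]
a+X ⇒ a+W   [X ::= W]
a+W ⇒ a+a   [W ::= a]

E⇒E+X⇒X+X⇒W+X⇒a+X⇒a+W⇒a+a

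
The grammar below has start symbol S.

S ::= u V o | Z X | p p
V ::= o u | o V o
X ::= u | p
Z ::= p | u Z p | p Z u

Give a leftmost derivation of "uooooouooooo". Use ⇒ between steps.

S ⇒ uVo ⇒ uoVoo ⇒ uooVooo ⇒ uoooVoooo ⇒ uooooVooooo ⇒ uooooouooooo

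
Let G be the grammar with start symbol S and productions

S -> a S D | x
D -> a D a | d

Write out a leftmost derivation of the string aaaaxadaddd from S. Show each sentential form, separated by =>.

S => aSD   [S -> a S D]
aSD => aaSDD   [S -> a S D]
aaSDD => aaaSDDD   [S -> a S D]
aaaSDDD => aaaaSDDDD   [S -> a S D]
aaaaSDDDD => aaaaxDDDD   [S -> x]
aaaaxDDDD => aaaaxaDaDDD   [D -> a D a]
aaaaxaDaDDD => aaaaxadaDDD   [D -> d]
aaaaxadaDDD => aaaaxadadDD   [D -> d]
aaaaxadadDD => aaaaxadaddD   [D -> d]
aaaaxadaddD => aaaaxadaddd   [D -> d]

S=>aSD=>aaSDD=>aaaSDDD=>aaaaSDDDD=>aaaaxDDDD=>aaaaxaDaDDD=>aaaaxadaDDD=>aaaaxadadDD=>aaaaxadaddD=>aaaaxadaddd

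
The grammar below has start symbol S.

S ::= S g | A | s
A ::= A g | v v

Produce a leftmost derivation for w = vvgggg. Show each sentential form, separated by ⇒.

S⇒Sg⇒Sgg⇒Sggg⇒Sgggg⇒Agggg⇒vvgggg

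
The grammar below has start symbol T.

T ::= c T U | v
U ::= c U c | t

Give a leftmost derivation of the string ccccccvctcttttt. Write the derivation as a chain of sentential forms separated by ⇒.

T ⇒ cTU   [T ::= c T U]
cTU ⇒ ccTUU   [T ::= c T U]
ccTUU ⇒ cccTUUU   [T ::= c T U]
cccTUUU ⇒ ccccTUUUU   [T ::= c T U]
ccccTUUUU ⇒ cccccTUUUUU   [T ::= c T U]
cccccTUUUUU ⇒ ccccccTUUUUUU   [T ::= c T U]
ccccccTUUUUUU ⇒ ccccccvUUUUUU   [T ::= v]
ccccccvUUUUUU ⇒ ccccccvcUcUUUUU   [U ::= c U c]
ccccccvcUcUUUUU ⇒ ccccccvctcUUUUU   [U ::= t]
ccccccvctcUUUUU ⇒ ccccccvctctUUUU   [U ::= t]
ccccccvctctUUUU ⇒ ccccccvctcttUUU   [U ::= t]
ccccccvctcttUUU ⇒ ccccccvctctttUU   [U ::= t]
ccccccvctctttUU ⇒ ccccccvctcttttU   [U ::= t]
ccccccvctcttttU ⇒ ccccccvctcttttt   [U ::= t]

T ⇒ cTU ⇒ ccTUU ⇒ cccTUUU ⇒ ccccTUUUU ⇒ cccccTUUUUU ⇒ ccccccTUUUUUU ⇒ ccccccvUUUUUU ⇒ ccccccvcUcUUUUU ⇒ ccccccvctcUUUUU ⇒ ccccccvctctUUUU ⇒ ccccccvctcttUUU ⇒ ccccccvctctttUU ⇒ ccccccvctcttttU ⇒ ccccccvctcttttt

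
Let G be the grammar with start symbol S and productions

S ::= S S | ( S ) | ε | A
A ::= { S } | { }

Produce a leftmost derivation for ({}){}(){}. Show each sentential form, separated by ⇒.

S ⇒ SS ⇒ (S)S ⇒ (A)S ⇒ ({})S ⇒ ({})SS ⇒ ({})SSS ⇒ ({})ASS ⇒ ({}){}SS ⇒ ({}){}(S)S ⇒ ({}){}()S ⇒ ({}){}()A ⇒ ({}){}(){}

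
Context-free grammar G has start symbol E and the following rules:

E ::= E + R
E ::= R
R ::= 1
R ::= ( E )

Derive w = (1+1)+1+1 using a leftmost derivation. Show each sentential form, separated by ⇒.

E ⇒ E+R ⇒ E+R+R ⇒ R+R+R ⇒ (E)+R+R ⇒ (E+R)+R+R ⇒ (R+R)+R+R ⇒ (1+R)+R+R ⇒ (1+1)+R+R ⇒ (1+1)+1+R ⇒ (1+1)+1+1

E ⇒ E+R   [E ::= E + R]
E+R ⇒ E+R+R   [E ::= E + R]
E+R+R ⇒ R+R+R   [E ::= R]
R+R+R ⇒ (E)+R+R   [R ::= ( E )]
(E)+R+R ⇒ (E+R)+R+R   [E ::= E + R]
(E+R)+R+R ⇒ (R+R)+R+R   [E ::= R]
(R+R)+R+R ⇒ (1+R)+R+R   [R ::= 1]
(1+R)+R+R ⇒ (1+1)+R+R   [R ::= 1]
(1+1)+R+R ⇒ (1+1)+1+R   [R ::= 1]
(1+1)+1+R ⇒ (1+1)+1+1   [R ::= 1]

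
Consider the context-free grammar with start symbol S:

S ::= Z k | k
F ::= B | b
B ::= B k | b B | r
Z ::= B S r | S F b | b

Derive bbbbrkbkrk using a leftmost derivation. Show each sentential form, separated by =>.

S => Zk   [S ::= Z k]
Zk => BSrk   [Z ::= B S r]
BSrk => bBSrk   [B ::= b B]
bBSrk => bbBSrk   [B ::= b B]
bbBSrk => bbbBSrk   [B ::= b B]
bbbBSrk => bbbbBSrk   [B ::= b B]
bbbbBSrk => bbbbBkSrk   [B ::= B k]
bbbbBkSrk => bbbbrkSrk   [B ::= r]
bbbbrkSrk => bbbbrkZkrk   [S ::= Z k]
bbbbrkZkrk => bbbbrkbkrk   [Z ::= b]

S => Zk => BSrk => bBSrk => bbBSrk => bbbBSrk => bbbbBSrk => bbbbBkSrk => bbbbrkSrk => bbbbrkZkrk => bbbbrkbkrk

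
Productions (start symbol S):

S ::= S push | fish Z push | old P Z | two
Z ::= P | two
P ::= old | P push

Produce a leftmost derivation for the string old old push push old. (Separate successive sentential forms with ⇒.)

S ⇒ old P Z ⇒ old P push Z ⇒ old P push push Z ⇒ old old push push Z ⇒ old old push push P ⇒ old old push push old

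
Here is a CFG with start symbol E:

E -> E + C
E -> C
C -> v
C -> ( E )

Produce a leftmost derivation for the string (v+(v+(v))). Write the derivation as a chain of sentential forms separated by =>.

E=>C=>(E)=>(E+C)=>(C+C)=>(v+C)=>(v+(E))=>(v+(E+C))=>(v+(C+C))=>(v+(v+C))=>(v+(v+(E)))=>(v+(v+(C)))=>(v+(v+(v)))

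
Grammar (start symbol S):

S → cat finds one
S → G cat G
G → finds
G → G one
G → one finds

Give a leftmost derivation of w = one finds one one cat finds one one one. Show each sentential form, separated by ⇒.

S ⇒ G cat G ⇒ G one cat G ⇒ G one one cat G ⇒ one finds one one cat G ⇒ one finds one one cat G one ⇒ one finds one one cat G one one ⇒ one finds one one cat G one one one ⇒ one finds one one cat finds one one one

S ⇒ G cat G   [S → G cat G]
G cat G ⇒ G one cat G   [G → G one]
G one cat G ⇒ G one one cat G   [G → G one]
G one one cat G ⇒ one finds one one cat G   [G → one finds]
one finds one one cat G ⇒ one finds one one cat G one   [G → G one]
one finds one one cat G one ⇒ one finds one one cat G one one   [G → G one]
one finds one one cat G one one ⇒ one finds one one cat G one one one   [G → G one]
one finds one one cat G one one one ⇒ one finds one one cat finds one one one   [G → finds]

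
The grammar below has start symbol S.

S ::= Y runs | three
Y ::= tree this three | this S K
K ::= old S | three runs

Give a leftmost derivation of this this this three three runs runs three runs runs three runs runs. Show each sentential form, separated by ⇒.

S ⇒ Y runs   [S ::= Y runs]
Y runs ⇒ this S K runs   [Y ::= this S K]
this S K runs ⇒ this Y runs K runs   [S ::= Y runs]
this Y runs K runs ⇒ this this S K runs K runs   [Y ::= this S K]
this this S K runs K runs ⇒ this this Y runs K runs K runs   [S ::= Y runs]
this this Y runs K runs K runs ⇒ this this this S K runs K runs K runs   [Y ::= this S K]
this this this S K runs K runs K runs ⇒ this this this three K runs K runs K runs   [S ::= three]
this this this three K runs K runs K runs ⇒ this this this three three runs runs K runs K runs   [K ::= three runs]
this this this three three runs runs K runs K runs ⇒ this this this three three runs runs three runs runs K runs   [K ::= three runs]
this this this three three runs runs three runs runs K runs ⇒ this this this three three runs runs three runs runs three runs runs   [K ::= three runs]

S ⇒ Y runs ⇒ this S K runs ⇒ this Y runs K runs ⇒ this this S K runs K runs ⇒ this this Y runs K runs K runs ⇒ this this this S K runs K runs K runs ⇒ this this this three K runs K runs K runs ⇒ this this this three three runs runs K runs K runs ⇒ this this this three three runs runs three runs runs K runs ⇒ this this this three three runs runs three runs runs three runs runs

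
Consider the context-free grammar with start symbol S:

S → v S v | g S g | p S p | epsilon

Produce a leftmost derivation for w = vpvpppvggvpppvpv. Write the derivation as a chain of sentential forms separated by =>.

S => vSv => vpSpv => vpvSvpv => vpvpSpvpv => vpvppSppvpv => vpvpppSpppvpv => vpvpppvSvpppvpv => vpvpppvgSgvpppvpv => vpvpppvggvpppvpv

S => vSv   [S → v S v]
vSv => vpSpv   [S → p S p]
vpSpv => vpvSvpv   [S → v S v]
vpvSvpv => vpvpSpvpv   [S → p S p]
vpvpSpvpv => vpvppSppvpv   [S → p S p]
vpvppSppvpv => vpvpppSpppvpv   [S → p S p]
vpvpppSpppvpv => vpvpppvSvpppvpv   [S → v S v]
vpvpppvSvpppvpv => vpvpppvgSgvpppvpv   [S → g S g]
vpvpppvgSgvpppvpv => vpvpppvggvpppvpv   [S → epsilon]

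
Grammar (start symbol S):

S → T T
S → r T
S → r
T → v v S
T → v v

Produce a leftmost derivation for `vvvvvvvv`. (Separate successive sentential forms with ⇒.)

S⇒TT⇒vvST⇒vvTTT⇒vvvvTT⇒vvvvvvT⇒vvvvvvvv

S ⇒ TT   [S → T T]
TT ⇒ vvST   [T → v v S]
vvST ⇒ vvTTT   [S → T T]
vvTTT ⇒ vvvvTT   [T → v v]
vvvvTT ⇒ vvvvvvT   [T → v v]
vvvvvvT ⇒ vvvvvvvv   [T → v v]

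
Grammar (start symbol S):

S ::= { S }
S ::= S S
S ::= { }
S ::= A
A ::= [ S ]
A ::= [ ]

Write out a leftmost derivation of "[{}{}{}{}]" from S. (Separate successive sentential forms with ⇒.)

S ⇒ A ⇒ [S] ⇒ [SS] ⇒ [SSS] ⇒ [SSSS] ⇒ [{}SSS] ⇒ [{}{}SS] ⇒ [{}{}{}S] ⇒ [{}{}{}{}]

S ⇒ A   [S ::= A]
A ⇒ [S]   [A ::= [ S ]]
[S] ⇒ [SS]   [S ::= S S]
[SS] ⇒ [SSS]   [S ::= S S]
[SSS] ⇒ [SSSS]   [S ::= S S]
[SSSS] ⇒ [{}SSS]   [S ::= { }]
[{}SSS] ⇒ [{}{}SS]   [S ::= { }]
[{}{}SS] ⇒ [{}{}{}S]   [S ::= { }]
[{}{}{}S] ⇒ [{}{}{}{}]   [S ::= { }]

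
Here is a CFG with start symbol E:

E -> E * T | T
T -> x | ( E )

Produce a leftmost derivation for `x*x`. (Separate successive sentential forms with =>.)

E => E*T => T*T => x*T => x*x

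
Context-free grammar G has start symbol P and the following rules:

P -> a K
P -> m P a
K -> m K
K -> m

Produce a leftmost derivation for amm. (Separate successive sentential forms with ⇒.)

P ⇒ aK   [P -> a K]
aK ⇒ amK   [K -> m K]
amK ⇒ amm   [K -> m]

P ⇒ aK ⇒ amK ⇒ amm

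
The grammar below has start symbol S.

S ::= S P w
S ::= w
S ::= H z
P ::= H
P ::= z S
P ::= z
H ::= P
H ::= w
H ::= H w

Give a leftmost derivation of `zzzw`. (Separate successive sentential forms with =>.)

S=>SPw=>HzPw=>PzPw=>zzPw=>zzzw

S => SPw   [S ::= S P w]
SPw => HzPw   [S ::= H z]
HzPw => PzPw   [H ::= P]
PzPw => zzPw   [P ::= z]
zzPw => zzzw   [P ::= z]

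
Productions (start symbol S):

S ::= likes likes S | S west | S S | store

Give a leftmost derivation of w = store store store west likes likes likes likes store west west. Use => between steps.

S => S west => S S west => S S S west => store S S west => store S west S west => store S S west S west => store store S west S west => store store store west S west => store store store west likes likes S west => store store store west likes likes S west west => store store store west likes likes likes likes S west west => store store store west likes likes likes likes store west west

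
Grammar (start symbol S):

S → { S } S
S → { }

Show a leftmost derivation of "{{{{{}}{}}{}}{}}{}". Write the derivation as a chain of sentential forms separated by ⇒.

S ⇒ {S}S ⇒ {{S}S}S ⇒ {{{S}S}S}S ⇒ {{{{S}S}S}S}S ⇒ {{{{{}}S}S}S}S ⇒ {{{{{}}{}}S}S}S ⇒ {{{{{}}{}}{}}S}S ⇒ {{{{{}}{}}{}}{}}S ⇒ {{{{{}}{}}{}}{}}{}

S ⇒ {S}S   [S → { S } S]
{S}S ⇒ {{S}S}S   [S → { S } S]
{{S}S}S ⇒ {{{S}S}S}S   [S → { S } S]
{{{S}S}S}S ⇒ {{{{S}S}S}S}S   [S → { S } S]
{{{{S}S}S}S}S ⇒ {{{{{}}S}S}S}S   [S → { }]
{{{{{}}S}S}S}S ⇒ {{{{{}}{}}S}S}S   [S → { }]
{{{{{}}{}}S}S}S ⇒ {{{{{}}{}}{}}S}S   [S → { }]
{{{{{}}{}}{}}S}S ⇒ {{{{{}}{}}{}}{}}S   [S → { }]
{{{{{}}{}}{}}{}}S ⇒ {{{{{}}{}}{}}{}}{}   [S → { }]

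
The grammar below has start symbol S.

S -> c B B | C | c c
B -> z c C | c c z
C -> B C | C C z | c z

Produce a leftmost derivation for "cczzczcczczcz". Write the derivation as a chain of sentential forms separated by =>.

S => C   [S -> C]
C => BC   [C -> B C]
BC => cczC   [B -> c c z]
cczC => cczBC   [C -> B C]
cczBC => cczzcCC   [B -> z c C]
cczzcCC => cczzcBCC   [C -> B C]
cczzcBCC => cczzczcCCC   [B -> z c C]
cczzczcCCC => cczzczcczCC   [C -> c z]
cczzczcczCC => cczzczcczczC   [C -> c z]
cczzczcczczC => cczzczcczczcz   [C -> c z]

S => C => BC => cczC => cczBC => cczzcCC => cczzcBCC => cczzczcCCC => cczzczcczCC => cczzczcczczC => cczzczcczczcz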